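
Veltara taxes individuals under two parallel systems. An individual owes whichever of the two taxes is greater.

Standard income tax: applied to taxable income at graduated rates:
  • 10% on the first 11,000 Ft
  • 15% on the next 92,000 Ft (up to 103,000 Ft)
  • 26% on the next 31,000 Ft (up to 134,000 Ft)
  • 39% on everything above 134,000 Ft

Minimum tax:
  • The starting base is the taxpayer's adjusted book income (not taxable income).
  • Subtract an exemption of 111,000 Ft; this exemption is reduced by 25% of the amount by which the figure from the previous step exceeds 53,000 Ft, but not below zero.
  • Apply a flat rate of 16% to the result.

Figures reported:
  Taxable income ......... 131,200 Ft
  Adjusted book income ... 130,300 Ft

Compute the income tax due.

Standard income tax:
  11,000 Ft × 10% = 1,100 Ft
  92,000 Ft × 15% = 13,800 Ft
  28,200 Ft × 26% = 7,332 Ft
  → 22,232 Ft

Minimum tax:
  Base (adjusted book income): 130,300 Ft
  Exemption: 111,000 Ft − 25% × (130,300 Ft − 53,000 Ft) = 111,000 Ft − 19,325 Ft = 91,675 Ft
  Base: 130,300 Ft − 91,675 Ft = 38,625 Ft
  38,625 Ft × 16% = 6,180 Ft

22,232 Ft > 6,180 Ft, so the standard income tax governs.

22,232 Ft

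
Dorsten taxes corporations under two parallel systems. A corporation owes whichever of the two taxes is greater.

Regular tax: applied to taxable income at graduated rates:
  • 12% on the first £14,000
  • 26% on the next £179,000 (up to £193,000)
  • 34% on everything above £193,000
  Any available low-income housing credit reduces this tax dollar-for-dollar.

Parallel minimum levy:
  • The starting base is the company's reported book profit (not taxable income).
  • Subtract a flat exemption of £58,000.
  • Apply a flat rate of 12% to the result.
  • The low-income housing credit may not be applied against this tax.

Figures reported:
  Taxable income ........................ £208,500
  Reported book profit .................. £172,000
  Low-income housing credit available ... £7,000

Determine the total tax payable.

£46,490

Regular tax:
  £14,000 × 12% = £1,680
  £179,000 × 26% = £46,540
  £15,500 × 34% = £5,270
  → £53,490
  Less low-income housing credit £7,000 → £46,490

Parallel minimum levy:
  Base (reported book profit): £172,000
  Less exemption £58,000 → base £114,000
  £114,000 × 12% = £13,680

£46,490 > £13,680, so the regular tax governs.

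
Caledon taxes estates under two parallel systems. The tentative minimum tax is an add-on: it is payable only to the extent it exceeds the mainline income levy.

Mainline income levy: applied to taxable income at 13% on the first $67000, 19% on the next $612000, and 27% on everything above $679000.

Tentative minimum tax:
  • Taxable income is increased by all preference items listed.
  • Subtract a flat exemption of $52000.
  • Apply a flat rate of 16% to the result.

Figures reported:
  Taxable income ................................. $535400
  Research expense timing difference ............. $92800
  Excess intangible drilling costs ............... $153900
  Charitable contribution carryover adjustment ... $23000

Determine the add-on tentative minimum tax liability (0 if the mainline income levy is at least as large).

Tentative minimum tax:
  Adjusted income: $535400 + $92800 + $153900 + $23000 = $805100
  Less exemption $52000 → base $753100
  $753100 × 16% = $120496

Mainline income levy:
  $67000 × 13% = $8710
  $468400 × 19% = $88996
  → $97706

Excess of tentative minimum tax over mainline income levy: $120496 − $97706 = $22790.

$22790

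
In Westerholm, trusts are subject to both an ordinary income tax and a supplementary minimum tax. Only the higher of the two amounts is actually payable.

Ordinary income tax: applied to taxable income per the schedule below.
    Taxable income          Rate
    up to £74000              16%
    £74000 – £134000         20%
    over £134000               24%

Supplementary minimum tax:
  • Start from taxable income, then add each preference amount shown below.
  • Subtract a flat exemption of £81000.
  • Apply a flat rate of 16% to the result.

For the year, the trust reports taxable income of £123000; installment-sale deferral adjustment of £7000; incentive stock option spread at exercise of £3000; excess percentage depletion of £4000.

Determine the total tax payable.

£21640

Ordinary income tax:
  £74000 × 16% = £11840
  £49000 × 20% = £9800
  → £21640

Supplementary minimum tax:
  Adjusted income: £123000 + £7000 + £3000 + £4000 = £137000
  Less exemption £81000 → base £56000
  £56000 × 16% = £8960

£21640 > £8960, so the ordinary income tax governs.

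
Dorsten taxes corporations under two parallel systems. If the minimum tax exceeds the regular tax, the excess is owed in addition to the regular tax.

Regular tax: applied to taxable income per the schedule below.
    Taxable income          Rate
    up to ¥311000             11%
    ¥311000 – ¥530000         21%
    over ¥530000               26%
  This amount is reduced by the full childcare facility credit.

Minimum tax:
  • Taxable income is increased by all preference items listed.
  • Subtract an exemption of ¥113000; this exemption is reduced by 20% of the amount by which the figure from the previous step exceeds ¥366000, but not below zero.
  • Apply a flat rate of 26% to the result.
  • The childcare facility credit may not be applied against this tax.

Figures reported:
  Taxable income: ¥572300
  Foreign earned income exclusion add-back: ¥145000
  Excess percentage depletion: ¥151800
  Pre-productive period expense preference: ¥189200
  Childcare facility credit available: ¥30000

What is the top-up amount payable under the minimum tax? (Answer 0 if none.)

Regular tax:
  ¥311000 × 11% = ¥34210
  ¥219000 × 21% = ¥45990
  ¥42300 × 26% = ¥10998
  → ¥91198
  Less childcare facility credit ¥30000 → ¥61198

Minimum tax:
  Adjusted income: ¥572300 + ¥145000 + ¥151800 + ¥189200 = ¥1058300
  Exemption: 20% × (¥1058300 − ¥366000) = ¥138460 ≥ ¥113000, so the exemption is fully phased out
  Base: ¥1058300 − ¥0 = ¥1058300
  ¥1058300 × 26% = ¥275158

Excess of minimum tax over regular tax: ¥275158 − ¥61198 = ¥213960.

¥213960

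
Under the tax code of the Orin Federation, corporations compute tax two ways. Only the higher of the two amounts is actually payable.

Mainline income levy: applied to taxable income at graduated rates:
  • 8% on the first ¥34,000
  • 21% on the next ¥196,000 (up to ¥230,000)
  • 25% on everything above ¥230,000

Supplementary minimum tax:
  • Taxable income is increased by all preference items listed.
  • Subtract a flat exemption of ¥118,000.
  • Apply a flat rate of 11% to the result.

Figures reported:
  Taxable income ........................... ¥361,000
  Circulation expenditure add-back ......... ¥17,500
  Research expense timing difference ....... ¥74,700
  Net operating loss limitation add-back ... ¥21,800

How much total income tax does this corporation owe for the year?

¥76,630

Supplementary minimum tax:
  Adjusted income: ¥361,000 + ¥17,500 + ¥74,700 + ¥21,800 = ¥475,000
  Less exemption ¥118,000 → base ¥357,000
  ¥357,000 × 11% = ¥39,270

Mainline income levy:
  ¥34,000 × 8% = ¥2,720
  ¥196,000 × 21% = ¥41,160
  ¥131,000 × 25% = ¥32,750
  → ¥76,630

¥76,630 > ¥39,270, so the mainline income levy governs.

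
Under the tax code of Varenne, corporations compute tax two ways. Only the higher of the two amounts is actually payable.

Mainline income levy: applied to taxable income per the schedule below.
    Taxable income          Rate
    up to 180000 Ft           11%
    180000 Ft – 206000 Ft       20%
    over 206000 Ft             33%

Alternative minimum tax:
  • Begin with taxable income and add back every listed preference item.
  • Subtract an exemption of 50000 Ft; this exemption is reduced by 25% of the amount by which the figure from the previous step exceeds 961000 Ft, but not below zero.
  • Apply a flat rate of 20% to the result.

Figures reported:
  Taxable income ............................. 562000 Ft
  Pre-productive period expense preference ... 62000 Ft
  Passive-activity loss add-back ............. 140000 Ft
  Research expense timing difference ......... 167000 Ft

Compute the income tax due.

Mainline income levy:
  180000 Ft × 11% = 19800 Ft
  26000 Ft × 20% = 5200 Ft
  356000 Ft × 33% = 117480 Ft
  → 142480 Ft

Alternative minimum tax:
  Adjusted income: 562000 Ft + 62000 Ft + 140000 Ft + 167000 Ft = 931000 Ft
  Exemption: 931000 Ft ≤ 961000 Ft, so full 50000 Ft applies
  Base: 931000 Ft − 50000 Ft = 881000 Ft
  881000 Ft × 20% = 176200 Ft

176200 Ft > 142480 Ft, so the alternative minimum tax is the binding amount.

176200 Ft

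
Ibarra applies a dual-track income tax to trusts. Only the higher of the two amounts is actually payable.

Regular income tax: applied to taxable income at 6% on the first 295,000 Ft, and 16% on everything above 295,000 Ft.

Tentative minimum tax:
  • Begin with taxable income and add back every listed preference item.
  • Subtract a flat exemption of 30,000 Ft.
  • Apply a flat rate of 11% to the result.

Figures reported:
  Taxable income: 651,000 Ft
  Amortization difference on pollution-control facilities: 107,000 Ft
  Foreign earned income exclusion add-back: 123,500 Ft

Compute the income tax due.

93,665 Ft

Tentative minimum tax:
  Adjusted income: 651,000 Ft + 107,000 Ft + 123,500 Ft = 881,500 Ft
  Less exemption 30,000 Ft → base 851,500 Ft
  851,500 Ft × 11% = 93,665 Ft

Regular income tax:
  295,000 Ft × 6% = 17,700 Ft
  356,000 Ft × 16% = 56,960 Ft
  → 74,660 Ft

93,665 Ft > 74,660 Ft, so the tentative minimum tax is the binding amount.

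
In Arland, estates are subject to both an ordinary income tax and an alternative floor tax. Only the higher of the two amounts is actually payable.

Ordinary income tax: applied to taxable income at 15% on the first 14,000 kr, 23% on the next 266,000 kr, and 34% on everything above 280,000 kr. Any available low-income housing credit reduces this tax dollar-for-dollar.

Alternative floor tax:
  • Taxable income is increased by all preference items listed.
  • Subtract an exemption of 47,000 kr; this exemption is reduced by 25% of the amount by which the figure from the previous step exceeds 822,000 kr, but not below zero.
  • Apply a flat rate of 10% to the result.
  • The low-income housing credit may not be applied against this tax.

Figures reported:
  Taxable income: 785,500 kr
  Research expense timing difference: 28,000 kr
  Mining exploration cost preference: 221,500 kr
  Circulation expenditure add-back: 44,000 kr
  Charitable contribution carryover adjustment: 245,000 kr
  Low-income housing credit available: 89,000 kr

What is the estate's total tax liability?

Ordinary income tax:
  14,000 kr × 15% = 2,100 kr
  266,000 kr × 23% = 61,180 kr
  505,500 kr × 34% = 171,870 kr
  → 235,150 kr
  Less low-income housing credit 89,000 kr → 146,150 kr

Alternative floor tax:
  Adjusted income: 785,500 kr + 28,000 kr + 221,500 kr + 44,000 kr + 245,000 kr = 1,324,000 kr
  Exemption: 25% × (1,324,000 kr − 822,000 kr) = 125,500 kr ≥ 47,000 kr, so the exemption is fully phased out
  Base: 1,324,000 kr − 0 kr = 1,324,000 kr
  1,324,000 kr × 10% = 132,400 kr

146,150 kr > 132,400 kr, so the ordinary income tax governs.

146,150 kr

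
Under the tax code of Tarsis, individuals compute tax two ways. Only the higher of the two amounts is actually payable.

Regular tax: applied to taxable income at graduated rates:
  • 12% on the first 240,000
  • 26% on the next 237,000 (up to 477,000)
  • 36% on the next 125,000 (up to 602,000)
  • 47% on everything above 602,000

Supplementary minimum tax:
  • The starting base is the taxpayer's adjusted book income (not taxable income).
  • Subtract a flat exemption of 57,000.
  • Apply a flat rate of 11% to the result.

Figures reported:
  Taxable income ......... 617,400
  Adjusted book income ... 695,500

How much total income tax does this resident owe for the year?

Supplementary minimum tax:
  Base (adjusted book income): 695,500
  Less exemption 57,000 → base 638,500
  638,500 × 11% = 70,235

Regular tax:
  240,000 × 12% = 28,800
  237,000 × 26% = 61,620
  125,000 × 36% = 45,000
  15,400 × 47% = 7,238
  → 142,658

142,658 > 70,235, so the regular tax governs.

142,658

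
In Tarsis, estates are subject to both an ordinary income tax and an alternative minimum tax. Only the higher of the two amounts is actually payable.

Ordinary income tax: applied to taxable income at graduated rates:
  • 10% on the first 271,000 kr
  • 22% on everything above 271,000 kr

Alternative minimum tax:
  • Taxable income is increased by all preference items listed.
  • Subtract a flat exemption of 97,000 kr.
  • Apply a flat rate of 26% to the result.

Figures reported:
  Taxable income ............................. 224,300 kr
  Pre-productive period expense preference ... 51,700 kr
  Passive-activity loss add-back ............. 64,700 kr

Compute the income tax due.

Alternative minimum tax:
  Adjusted income: 224,300 kr + 51,700 kr + 64,700 kr = 340,700 kr
  Less exemption 97,000 kr → base 243,700 kr
  243,700 kr × 26% = 63,362 kr

Ordinary income tax:
  224,300 kr × 10% = 22,430 kr

63,362 kr > 22,430 kr, so the alternative minimum tax is the binding amount.

63,362 kr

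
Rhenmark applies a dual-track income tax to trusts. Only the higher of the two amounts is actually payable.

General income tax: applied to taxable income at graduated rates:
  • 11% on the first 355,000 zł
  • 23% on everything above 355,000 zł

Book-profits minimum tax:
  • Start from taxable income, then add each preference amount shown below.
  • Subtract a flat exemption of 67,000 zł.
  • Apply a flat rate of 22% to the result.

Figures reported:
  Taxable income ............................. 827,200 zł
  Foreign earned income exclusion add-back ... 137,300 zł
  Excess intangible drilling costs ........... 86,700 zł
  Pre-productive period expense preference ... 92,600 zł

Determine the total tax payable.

Book-profits minimum tax:
  Adjusted income: 827,200 zł + 137,300 zł + 86,700 zł + 92,600 zł = 1,143,800 zł
  Less exemption 67,000 zł → base 1,076,800 zł
  1,076,800 zł × 22% = 236,896 zł

General income tax:
  355,000 zł × 11% = 39,050 zł
  472,200 zł × 23% = 108,606 zł
  → 147,656 zł

236,896 zł > 147,656 zł, so the book-profits minimum tax is the binding amount.

236,896 zł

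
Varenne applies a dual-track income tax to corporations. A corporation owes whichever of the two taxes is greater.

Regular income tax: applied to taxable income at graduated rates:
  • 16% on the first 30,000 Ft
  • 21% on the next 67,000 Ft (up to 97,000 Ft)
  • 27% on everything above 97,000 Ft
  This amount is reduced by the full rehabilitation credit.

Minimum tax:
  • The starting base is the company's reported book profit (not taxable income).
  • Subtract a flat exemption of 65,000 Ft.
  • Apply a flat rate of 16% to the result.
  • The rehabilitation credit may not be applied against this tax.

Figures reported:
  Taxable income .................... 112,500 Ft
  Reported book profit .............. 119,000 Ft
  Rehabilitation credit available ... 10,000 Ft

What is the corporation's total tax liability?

Regular income tax:
  30,000 Ft × 16% = 4,800 Ft
  67,000 Ft × 21% = 14,070 Ft
  15,500 Ft × 27% = 4,185 Ft
  → 23,055 Ft
  Less rehabilitation credit 10,000 Ft → 13,055 Ft

Minimum tax:
  Base (reported book profit): 119,000 Ft
  Less exemption 65,000 Ft → base 54,000 Ft
  54,000 Ft × 16% = 8,640 Ft

13,055 Ft > 8,640 Ft, so the regular income tax governs.

13,055 Ft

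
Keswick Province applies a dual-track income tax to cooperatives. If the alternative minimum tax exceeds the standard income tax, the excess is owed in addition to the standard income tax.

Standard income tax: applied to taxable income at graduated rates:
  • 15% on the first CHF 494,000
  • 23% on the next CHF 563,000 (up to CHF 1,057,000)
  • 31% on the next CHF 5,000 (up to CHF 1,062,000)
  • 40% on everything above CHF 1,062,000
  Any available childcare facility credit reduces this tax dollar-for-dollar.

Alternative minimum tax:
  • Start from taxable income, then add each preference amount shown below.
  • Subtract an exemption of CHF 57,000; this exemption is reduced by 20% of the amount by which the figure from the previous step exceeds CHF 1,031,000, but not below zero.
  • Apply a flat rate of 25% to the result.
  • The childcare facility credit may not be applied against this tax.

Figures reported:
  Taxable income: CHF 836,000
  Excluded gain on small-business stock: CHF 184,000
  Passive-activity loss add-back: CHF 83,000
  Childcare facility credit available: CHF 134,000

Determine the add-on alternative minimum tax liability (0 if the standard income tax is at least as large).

Standard income tax:
  CHF 494,000 × 15% = CHF 74,100
  CHF 342,000 × 23% = CHF 78,660
  → CHF 152,760
  Less childcare facility credit CHF 134,000 → CHF 18,760

Alternative minimum tax:
  Adjusted income: CHF 836,000 + CHF 184,000 + CHF 83,000 = CHF 1,103,000
  Exemption: CHF 57,000 − 20% × (CHF 1,103,000 − CHF 1,031,000) = CHF 57,000 − CHF 14,400 = CHF 42,600
  Base: CHF 1,103,000 − CHF 42,600 = CHF 1,060,400
  CHF 1,060,400 × 25% = CHF 265,100

Excess of alternative minimum tax over standard income tax: CHF 265,100 − CHF 18,760 = CHF 246,340.

CHF 246,340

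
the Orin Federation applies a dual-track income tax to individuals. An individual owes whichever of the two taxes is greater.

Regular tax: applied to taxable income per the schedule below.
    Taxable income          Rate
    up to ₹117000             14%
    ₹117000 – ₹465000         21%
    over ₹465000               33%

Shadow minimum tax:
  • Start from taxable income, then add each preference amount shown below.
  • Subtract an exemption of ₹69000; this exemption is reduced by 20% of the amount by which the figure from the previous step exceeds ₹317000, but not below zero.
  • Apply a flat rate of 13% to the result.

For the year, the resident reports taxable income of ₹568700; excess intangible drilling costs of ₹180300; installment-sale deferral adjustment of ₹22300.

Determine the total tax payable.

Regular tax:
  ₹117000 × 14% = ₹16380
  ₹348000 × 21% = ₹73080
  ₹103700 × 33% = ₹34221
  → ₹123681

Shadow minimum tax:
  Adjusted income: ₹568700 + ₹180300 + ₹22300 = ₹771300
  Exemption: 20% × (₹771300 − ₹317000) = ₹90860 ≥ ₹69000, so the exemption is fully phased out
  Base: ₹771300 − ₹0 = ₹771300
  ₹771300 × 13% = ₹100269

₹123681 > ₹100269, so the regular tax governs.

₹123681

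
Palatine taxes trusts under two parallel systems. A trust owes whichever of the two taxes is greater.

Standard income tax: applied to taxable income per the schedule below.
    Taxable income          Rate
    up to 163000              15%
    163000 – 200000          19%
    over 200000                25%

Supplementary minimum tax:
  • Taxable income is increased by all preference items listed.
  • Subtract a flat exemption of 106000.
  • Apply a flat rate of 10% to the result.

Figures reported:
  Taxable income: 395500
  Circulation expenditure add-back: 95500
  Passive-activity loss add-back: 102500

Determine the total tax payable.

80355

Standard income tax:
  163000 × 15% = 24450
  37000 × 19% = 7030
  195500 × 25% = 48875
  → 80355

Supplementary minimum tax:
  Adjusted income: 395500 + 95500 + 102500 = 593500
  Less exemption 106000 → base 487500
  487500 × 10% = 48750

80355 > 48750, so the standard income tax governs.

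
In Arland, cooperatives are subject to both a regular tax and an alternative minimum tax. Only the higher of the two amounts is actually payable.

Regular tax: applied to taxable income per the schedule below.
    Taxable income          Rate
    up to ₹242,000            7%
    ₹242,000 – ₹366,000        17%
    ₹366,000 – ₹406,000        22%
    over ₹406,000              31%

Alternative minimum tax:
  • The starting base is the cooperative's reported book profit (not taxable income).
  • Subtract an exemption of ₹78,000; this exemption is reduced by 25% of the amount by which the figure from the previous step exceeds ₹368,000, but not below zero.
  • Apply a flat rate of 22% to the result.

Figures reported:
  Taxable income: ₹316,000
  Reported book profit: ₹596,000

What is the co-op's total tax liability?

Alternative minimum tax:
  Base (reported book profit): ₹596,000
  Exemption: ₹78,000 − 25% × (₹596,000 − ₹368,000) = ₹78,000 − ₹57,000 = ₹21,000
  Base: ₹596,000 − ₹21,000 = ₹575,000
  ₹575,000 × 22% = ₹126,500

Regular tax:
  ₹242,000 × 7% = ₹16,940
  ₹74,000 × 17% = ₹12,580
  → ₹29,520

₹126,500 > ₹29,520, so the alternative minimum tax is the binding amount.

₹126,500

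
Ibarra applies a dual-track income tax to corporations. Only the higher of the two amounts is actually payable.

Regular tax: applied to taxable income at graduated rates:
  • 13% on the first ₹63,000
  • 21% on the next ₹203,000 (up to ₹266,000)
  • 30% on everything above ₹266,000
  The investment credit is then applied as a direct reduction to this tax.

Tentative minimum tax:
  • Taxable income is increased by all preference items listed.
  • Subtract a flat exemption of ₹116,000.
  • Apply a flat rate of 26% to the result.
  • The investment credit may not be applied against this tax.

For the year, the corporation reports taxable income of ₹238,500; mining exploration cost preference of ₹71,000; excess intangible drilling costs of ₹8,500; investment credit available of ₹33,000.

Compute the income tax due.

Regular tax:
  ₹63,000 × 13% = ₹8,190
  ₹175,500 × 21% = ₹36,855
  → ₹45,045
  Less investment credit ₹33,000 → ₹12,045

Tentative minimum tax:
  Adjusted income: ₹238,500 + ₹71,000 + ₹8,500 = ₹318,000
  Less exemption ₹116,000 → base ₹202,000
  ₹202,000 × 26% = ₹52,520

₹52,520 > ₹12,045, so the tentative minimum tax is the binding amount.

₹52,520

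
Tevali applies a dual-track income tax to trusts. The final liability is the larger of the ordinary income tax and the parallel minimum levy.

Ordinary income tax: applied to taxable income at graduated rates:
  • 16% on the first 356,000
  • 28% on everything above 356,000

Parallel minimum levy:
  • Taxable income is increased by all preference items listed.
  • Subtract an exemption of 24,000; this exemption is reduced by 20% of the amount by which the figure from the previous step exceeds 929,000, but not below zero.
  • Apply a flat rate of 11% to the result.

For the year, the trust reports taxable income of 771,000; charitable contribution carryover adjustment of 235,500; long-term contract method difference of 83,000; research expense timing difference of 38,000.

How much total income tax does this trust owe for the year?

Ordinary income tax:
  356,000 × 16% = 56,960
  415,000 × 28% = 116,200
  → 173,160

Parallel minimum levy:
  Adjusted income: 771,000 + 235,500 + 83,000 + 38,000 = 1,127,500
  Exemption: 20% × (1,127,500 − 929,000) = 39,700 ≥ 24,000, so the exemption is fully phased out
  Base: 1,127,500 − 0 = 1,127,500
  1,127,500 × 11% = 124,025

173,160 > 124,025, so the ordinary income tax governs.

173,160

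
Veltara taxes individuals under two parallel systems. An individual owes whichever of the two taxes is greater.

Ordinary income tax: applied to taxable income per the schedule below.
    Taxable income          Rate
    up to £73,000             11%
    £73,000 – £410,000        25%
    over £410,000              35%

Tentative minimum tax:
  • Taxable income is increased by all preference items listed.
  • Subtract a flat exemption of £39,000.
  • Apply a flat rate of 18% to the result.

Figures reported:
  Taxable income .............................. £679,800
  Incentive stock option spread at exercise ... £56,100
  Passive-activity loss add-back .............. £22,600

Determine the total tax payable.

Tentative minimum tax:
  Adjusted income: £679,800 + £56,100 + £22,600 = £758,500
  Less exemption £39,000 → base £719,500
  £719,500 × 18% = £129,510

Ordinary income tax:
  £73,000 × 11% = £8,030
  £337,000 × 25% = £84,250
  £269,800 × 35% = £94,430
  → £186,710

£186,710 > £129,510, so the ordinary income tax governs.

£186,710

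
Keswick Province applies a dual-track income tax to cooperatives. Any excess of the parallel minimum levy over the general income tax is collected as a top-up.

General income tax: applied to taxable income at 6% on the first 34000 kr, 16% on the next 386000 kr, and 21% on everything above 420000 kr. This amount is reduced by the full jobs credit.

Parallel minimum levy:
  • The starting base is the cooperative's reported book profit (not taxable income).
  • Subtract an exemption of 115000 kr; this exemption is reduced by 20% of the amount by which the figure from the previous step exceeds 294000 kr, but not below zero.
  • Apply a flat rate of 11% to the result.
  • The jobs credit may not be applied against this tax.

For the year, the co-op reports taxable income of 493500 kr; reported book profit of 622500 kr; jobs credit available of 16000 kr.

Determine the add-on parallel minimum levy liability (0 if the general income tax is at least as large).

0 kr

Parallel minimum levy:
  Base (reported book profit): 622500 kr
  Exemption: 115000 kr − 20% × (622500 kr − 294000 kr) = 115000 kr − 65700 kr = 49300 kr
  Base: 622500 kr − 49300 kr = 573200 kr
  573200 kr × 11% = 63052 kr

General income tax:
  34000 kr × 6% = 2040 kr
  386000 kr × 16% = 61760 kr
  73500 kr × 21% = 15435 kr
  → 79235 kr
  Less jobs credit 16000 kr → 63235 kr

63052 kr ≤ 63235 kr, so no add-on is due.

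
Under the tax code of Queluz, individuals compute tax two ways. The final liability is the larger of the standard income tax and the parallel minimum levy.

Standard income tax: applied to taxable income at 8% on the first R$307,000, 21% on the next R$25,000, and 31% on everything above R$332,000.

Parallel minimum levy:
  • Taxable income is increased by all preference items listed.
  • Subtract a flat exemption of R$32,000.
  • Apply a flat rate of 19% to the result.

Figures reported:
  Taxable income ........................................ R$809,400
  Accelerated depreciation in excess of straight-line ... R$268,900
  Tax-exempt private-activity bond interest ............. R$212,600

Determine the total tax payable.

R$239,191

Standard income tax:
  R$307,000 × 8% = R$24,560
  R$25,000 × 21% = R$5,250
  R$477,400 × 31% = R$147,994
  → R$177,804

Parallel minimum levy:
  Adjusted income: R$809,400 + R$268,900 + R$212,600 = R$1,290,900
  Less exemption R$32,000 → base R$1,258,900
  R$1,258,900 × 19% = R$239,191

R$239,191 > R$177,804, so the parallel minimum levy is the binding amount.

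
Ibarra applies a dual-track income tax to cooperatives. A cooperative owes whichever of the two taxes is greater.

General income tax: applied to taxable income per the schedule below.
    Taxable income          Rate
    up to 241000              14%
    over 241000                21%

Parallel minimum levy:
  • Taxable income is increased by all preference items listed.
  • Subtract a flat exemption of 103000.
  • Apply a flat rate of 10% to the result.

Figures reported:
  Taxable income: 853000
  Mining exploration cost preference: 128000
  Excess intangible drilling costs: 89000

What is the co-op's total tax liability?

General income tax:
  241000 × 14% = 33740
  612000 × 21% = 128520
  → 162260

Parallel minimum levy:
  Adjusted income: 853000 + 128000 + 89000 = 1070000
  Less exemption 103000 → base 967000
  967000 × 10% = 96700

162260 > 96700, so the general income tax governs.

162260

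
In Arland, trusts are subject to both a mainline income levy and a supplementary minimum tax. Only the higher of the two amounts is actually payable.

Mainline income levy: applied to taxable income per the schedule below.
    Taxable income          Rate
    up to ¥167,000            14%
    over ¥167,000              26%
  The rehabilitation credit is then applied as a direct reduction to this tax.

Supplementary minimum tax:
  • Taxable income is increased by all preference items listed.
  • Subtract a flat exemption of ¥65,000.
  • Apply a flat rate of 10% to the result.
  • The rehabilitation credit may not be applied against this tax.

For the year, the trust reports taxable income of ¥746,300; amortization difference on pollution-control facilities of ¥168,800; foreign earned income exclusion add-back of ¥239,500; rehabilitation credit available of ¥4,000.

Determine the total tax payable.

¥169,998

Mainline income levy:
  ¥167,000 × 14% = ¥23,380
  ¥579,300 × 26% = ¥150,618
  → ¥173,998
  Less rehabilitation credit ¥4,000 → ¥169,998

Supplementary minimum tax:
  Adjusted income: ¥746,300 + ¥168,800 + ¥239,500 = ¥1,154,600
  Less exemption ¥65,000 → base ¥1,089,600
  ¥1,089,600 × 10% = ¥108,960

¥169,998 > ¥108,960, so the mainline income levy governs.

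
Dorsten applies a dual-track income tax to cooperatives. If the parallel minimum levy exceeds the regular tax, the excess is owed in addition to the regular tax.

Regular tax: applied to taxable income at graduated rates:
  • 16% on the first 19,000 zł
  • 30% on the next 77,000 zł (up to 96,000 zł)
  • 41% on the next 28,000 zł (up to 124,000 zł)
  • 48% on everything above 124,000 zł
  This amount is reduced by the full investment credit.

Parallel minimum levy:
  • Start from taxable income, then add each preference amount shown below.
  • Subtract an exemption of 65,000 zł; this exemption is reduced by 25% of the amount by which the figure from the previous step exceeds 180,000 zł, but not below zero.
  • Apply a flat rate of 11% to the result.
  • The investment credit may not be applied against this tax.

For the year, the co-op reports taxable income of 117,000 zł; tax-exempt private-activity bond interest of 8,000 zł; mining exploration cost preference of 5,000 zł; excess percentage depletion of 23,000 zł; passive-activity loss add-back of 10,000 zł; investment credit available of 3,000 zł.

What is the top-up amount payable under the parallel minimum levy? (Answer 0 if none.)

Parallel minimum levy:
  Adjusted income: 117,000 zł + 8,000 zł + 5,000 zł + 23,000 zł + 10,000 zł = 163,000 zł
  Exemption: 163,000 zł ≤ 180,000 zł, so full 65,000 zł applies
  Base: 163,000 zł − 65,000 zł = 98,000 zł
  98,000 zł × 11% = 10,780 zł

Regular tax:
  19,000 zł × 16% = 3,040 zł
  77,000 zł × 30% = 23,100 zł
  21,000 zł × 41% = 8,610 zł
  → 34,750 zł
  Less investment credit 3,000 zł → 31,750 zł

10,780 zł ≤ 31,750 zł, so no add-on is due.

0 zł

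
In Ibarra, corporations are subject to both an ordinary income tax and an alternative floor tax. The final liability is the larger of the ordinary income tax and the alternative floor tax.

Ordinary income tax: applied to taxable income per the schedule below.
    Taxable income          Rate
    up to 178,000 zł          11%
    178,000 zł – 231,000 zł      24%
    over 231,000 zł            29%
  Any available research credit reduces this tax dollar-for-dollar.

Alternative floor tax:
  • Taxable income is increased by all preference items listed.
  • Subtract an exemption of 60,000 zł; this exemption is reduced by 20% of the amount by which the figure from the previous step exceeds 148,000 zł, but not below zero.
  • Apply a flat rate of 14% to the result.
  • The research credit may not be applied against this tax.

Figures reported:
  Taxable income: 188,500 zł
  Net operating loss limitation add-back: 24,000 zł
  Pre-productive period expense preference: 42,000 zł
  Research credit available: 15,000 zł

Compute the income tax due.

30,212 zł

Ordinary income tax:
  178,000 zł × 11% = 19,580 zł
  10,500 zł × 24% = 2,520 zł
  → 22,100 zł
  Less research credit 15,000 zł → 7,100 zł

Alternative floor tax:
  Adjusted income: 188,500 zł + 24,000 zł + 42,000 zł = 254,500 zł
  Exemption: 60,000 zł − 20% × (254,500 zł − 148,000 zł) = 60,000 zł − 21,300 zł = 38,700 zł
  Base: 254,500 zł − 38,700 zł = 215,800 zł
  215,800 zł × 14% = 30,212 zł

30,212 zł > 7,100 zł, so the alternative floor tax is the binding amount.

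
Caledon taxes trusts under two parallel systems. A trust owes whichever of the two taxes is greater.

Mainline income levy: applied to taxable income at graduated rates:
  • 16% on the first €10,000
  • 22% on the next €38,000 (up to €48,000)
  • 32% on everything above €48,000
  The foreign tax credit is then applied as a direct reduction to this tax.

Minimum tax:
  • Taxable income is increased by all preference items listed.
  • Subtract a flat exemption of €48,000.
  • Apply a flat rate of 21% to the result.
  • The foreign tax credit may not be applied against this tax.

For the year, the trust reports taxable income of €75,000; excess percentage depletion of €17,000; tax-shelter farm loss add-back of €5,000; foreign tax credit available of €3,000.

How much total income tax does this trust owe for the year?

Mainline income levy:
  €10,000 × 16% = €1,600
  €38,000 × 22% = €8,360
  €27,000 × 32% = €8,640
  → €18,600
  Less foreign tax credit €3,000 → €15,600

Minimum tax:
  Adjusted income: €75,000 + €17,000 + €5,000 = €97,000
  Less exemption €48,000 → base €49,000
  €49,000 × 21% = €10,290

€15,600 > €10,290, so the mainline income levy governs.

€15,600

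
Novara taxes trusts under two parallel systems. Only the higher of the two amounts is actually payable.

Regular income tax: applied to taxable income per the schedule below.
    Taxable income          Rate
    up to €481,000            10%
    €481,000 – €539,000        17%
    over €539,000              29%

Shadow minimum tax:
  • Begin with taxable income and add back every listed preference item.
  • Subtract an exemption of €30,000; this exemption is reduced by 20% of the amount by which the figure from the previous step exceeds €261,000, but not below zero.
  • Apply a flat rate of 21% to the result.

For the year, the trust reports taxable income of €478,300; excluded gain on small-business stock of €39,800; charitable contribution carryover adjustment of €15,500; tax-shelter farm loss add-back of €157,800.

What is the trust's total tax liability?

Shadow minimum tax:
  Adjusted income: €478,300 + €39,800 + €15,500 + €157,800 = €691,400
  Exemption: 20% × (€691,400 − €261,000) = €86,080 ≥ €30,000, so the exemption is fully phased out
  Base: €691,400 − €0 = €691,400
  €691,400 × 21% = €145,194

Regular income tax:
  €478,300 × 10% = €47,830

€145,194 > €47,830, so the shadow minimum tax is the binding amount.

€145,194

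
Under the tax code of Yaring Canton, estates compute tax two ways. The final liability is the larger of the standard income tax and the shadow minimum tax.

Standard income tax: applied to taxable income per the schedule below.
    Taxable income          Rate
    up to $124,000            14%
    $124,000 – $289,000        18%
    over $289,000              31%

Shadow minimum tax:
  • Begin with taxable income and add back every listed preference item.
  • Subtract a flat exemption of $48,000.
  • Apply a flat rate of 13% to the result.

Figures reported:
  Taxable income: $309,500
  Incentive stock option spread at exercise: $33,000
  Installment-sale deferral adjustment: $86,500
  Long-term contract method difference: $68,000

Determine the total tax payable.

Shadow minimum tax:
  Adjusted income: $309,500 + $33,000 + $86,500 + $68,000 = $497,000
  Less exemption $48,000 → base $449,000
  $449,000 × 13% = $58,370

Standard income tax:
  $124,000 × 14% = $17,360
  $165,000 × 18% = $29,700
  $20,500 × 31% = $6,355
  → $53,415

$58,370 > $53,415, so the shadow minimum tax is the binding amount.

$58,370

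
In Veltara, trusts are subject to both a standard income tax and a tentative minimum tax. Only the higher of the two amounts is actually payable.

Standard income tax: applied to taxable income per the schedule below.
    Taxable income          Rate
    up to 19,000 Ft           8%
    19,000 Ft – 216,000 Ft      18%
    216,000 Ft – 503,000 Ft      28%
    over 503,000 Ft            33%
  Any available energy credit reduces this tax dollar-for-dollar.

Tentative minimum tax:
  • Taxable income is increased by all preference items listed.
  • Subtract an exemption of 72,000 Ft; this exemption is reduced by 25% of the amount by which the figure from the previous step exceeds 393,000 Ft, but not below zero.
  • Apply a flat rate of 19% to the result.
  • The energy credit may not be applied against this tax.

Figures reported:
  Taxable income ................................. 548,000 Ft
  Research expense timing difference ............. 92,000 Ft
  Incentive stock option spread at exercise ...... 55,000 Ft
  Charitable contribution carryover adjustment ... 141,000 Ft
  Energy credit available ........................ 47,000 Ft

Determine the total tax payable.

158,840 Ft

Standard income tax:
  19,000 Ft × 8% = 1,520 Ft
  197,000 Ft × 18% = 35,460 Ft
  287,000 Ft × 28% = 80,360 Ft
  45,000 Ft × 33% = 14,850 Ft
  → 132,190 Ft
  Less energy credit 47,000 Ft → 85,190 Ft

Tentative minimum tax:
  Adjusted income: 548,000 Ft + 92,000 Ft + 55,000 Ft + 141,000 Ft = 836,000 Ft
  Exemption: 25% × (836,000 Ft − 393,000 Ft) = 110,750 Ft ≥ 72,000 Ft, so the exemption is fully phased out
  Base: 836,000 Ft − 0 Ft = 836,000 Ft
  836,000 Ft × 19% = 158,840 Ft

158,840 Ft > 85,190 Ft, so the tentative minimum tax is the binding amount.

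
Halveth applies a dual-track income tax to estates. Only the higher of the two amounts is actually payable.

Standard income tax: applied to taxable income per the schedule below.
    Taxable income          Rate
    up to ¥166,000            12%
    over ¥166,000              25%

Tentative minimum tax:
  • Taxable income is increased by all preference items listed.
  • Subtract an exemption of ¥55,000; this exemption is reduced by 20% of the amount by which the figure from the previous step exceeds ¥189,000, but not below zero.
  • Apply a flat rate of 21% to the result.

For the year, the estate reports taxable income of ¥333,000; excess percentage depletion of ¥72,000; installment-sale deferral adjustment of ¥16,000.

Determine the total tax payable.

Tentative minimum tax:
  Adjusted income: ¥333,000 + ¥72,000 + ¥16,000 = ¥421,000
  Exemption: ¥55,000 − 20% × (¥421,000 − ¥189,000) = ¥55,000 − ¥46,400 = ¥8,600
  Base: ¥421,000 − ¥8,600 = ¥412,400
  ¥412,400 × 21% = ¥86,604

Standard income tax:
  ¥166,000 × 12% = ¥19,920
  ¥167,000 × 25% = ¥41,750
  → ¥61,670

¥86,604 > ¥61,670, so the tentative minimum tax is the binding amount.

¥86,604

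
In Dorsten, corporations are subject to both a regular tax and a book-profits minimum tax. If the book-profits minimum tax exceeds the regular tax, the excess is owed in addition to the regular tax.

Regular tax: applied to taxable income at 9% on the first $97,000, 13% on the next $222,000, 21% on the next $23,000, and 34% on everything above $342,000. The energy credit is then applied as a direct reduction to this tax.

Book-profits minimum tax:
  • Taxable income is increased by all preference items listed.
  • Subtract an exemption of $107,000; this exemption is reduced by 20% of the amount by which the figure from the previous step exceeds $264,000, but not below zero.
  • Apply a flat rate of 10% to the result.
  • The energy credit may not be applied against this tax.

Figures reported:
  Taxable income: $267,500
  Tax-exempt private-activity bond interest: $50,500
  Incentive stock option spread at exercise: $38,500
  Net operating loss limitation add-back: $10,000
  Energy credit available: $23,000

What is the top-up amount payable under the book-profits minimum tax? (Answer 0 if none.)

$20,105

Regular tax:
  $97,000 × 9% = $8,730
  $170,500 × 13% = $22,165
  → $30,895
  Less energy credit $23,000 → $7,895

Book-profits minimum tax:
  Adjusted income: $267,500 + $50,500 + $38,500 + $10,000 = $366,500
  Exemption: $107,000 − 20% × ($366,500 − $264,000) = $107,000 − $20,500 = $86,500
  Base: $366,500 − $86,500 = $280,000
  $280,000 × 10% = $28,000

Excess of book-profits minimum tax over regular tax: $28,000 − $7,895 = $20,105.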